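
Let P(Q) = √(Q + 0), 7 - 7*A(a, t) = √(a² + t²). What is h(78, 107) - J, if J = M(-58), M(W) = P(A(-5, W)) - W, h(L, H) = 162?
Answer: 104 - √(49 - 7*√3389)/7 ≈ 104.0 - 2.7049*I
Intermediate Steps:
A(a, t) = 1 - √(a² + t²)/7
P(Q) = √Q
M(W) = √(1 - √(25 + W²)/7) - W (M(W) = √(1 - √((-5)² + W²)/7) - W = √(1 - √(25 + W²)/7) - W)
J = 58 + √(49 - 7*√3389)/7 (J = -1*(-58) + √(49 - 7*√(25 + (-58)²))/7 = 58 + √(49 - 7*√(25 + 3364))/7 = 58 + √(49 - 7*√3389)/7 ≈ 58.0 + 2.7049*I)
h(78, 107) - J = 162 - (58 + √(49 - 7*√3389)/7) = 162 + (-58 - √(49 - 7*√3389)/7) = 104 - √(49 - 7*√3389)/7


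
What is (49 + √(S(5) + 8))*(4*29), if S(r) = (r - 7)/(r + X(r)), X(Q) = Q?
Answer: 5684 + 116*√195/5 ≈ 6008.0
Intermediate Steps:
S(r) = (-7 + r)/(2*r) (S(r) = (r - 7)/(r + r) = (-7 + r)/((2*r)) = (-7 + r)*(1/(2*r)) = (-7 + r)/(2*r))
(49 + √(S(5) + 8))*(4*29) = (49 + √((½)*(-7 + 5)/5 + 8))*(4*29) = (49 + √((½)*(⅕)*(-2) + 8))*116 = (49 + √(-⅕ + 8))*116 = (49 + √(39/5))*116 = (49 + √195/5)*116 = 5684 + 116*√195/5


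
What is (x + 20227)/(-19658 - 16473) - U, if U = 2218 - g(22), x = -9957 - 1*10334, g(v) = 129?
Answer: -75477595/36131 ≈ -2089.0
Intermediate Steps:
x = -20291 (x = -9957 - 10334 = -20291)
U = 2089 (U = 2218 - 1*129 = 2218 - 129 = 2089)
(x + 20227)/(-19658 - 16473) - U = (-20291 + 20227)/(-19658 - 16473) - 1*2089 = -64/(-36131) - 2089 = -64*(-1/36131) - 2089 = 64/36131 - 2089 = -75477595/36131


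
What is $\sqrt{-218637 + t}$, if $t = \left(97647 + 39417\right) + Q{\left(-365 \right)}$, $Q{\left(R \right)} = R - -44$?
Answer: $i \sqrt{81894} \approx 286.17 i$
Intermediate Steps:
$Q{\left(R \right)} = 44 + R$ ($Q{\left(R \right)} = R + 44 = 44 + R$)
$t = 136743$ ($t = \left(97647 + 39417\right) + \left(44 - 365\right) = 137064 - 321 = 136743$)
$\sqrt{-218637 + t} = \sqrt{-218637 + 136743} = \sqrt{-81894} = i \sqrt{81894}$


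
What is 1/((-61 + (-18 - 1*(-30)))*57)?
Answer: -1/2793 ≈ -0.00035804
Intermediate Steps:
1/((-61 + (-18 - 1*(-30)))*57) = 1/((-61 + (-18 + 30))*57) = 1/((-61 + 12)*57) = 1/(-49*57) = 1/(-2793) = -1/2793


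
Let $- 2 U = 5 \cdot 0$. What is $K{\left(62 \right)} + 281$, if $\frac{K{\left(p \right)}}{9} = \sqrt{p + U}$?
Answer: $281 + 9 \sqrt{62} \approx 351.87$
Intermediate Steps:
$U = 0$ ($U = - \frac{5 \cdot 0}{2} = \left(- \frac{1}{2}\right) 0 = 0$)
$K{\left(p \right)} = 9 \sqrt{p}$ ($K{\left(p \right)} = 9 \sqrt{p + 0} = 9 \sqrt{p}$)
$K{\left(62 \right)} + 281 = 9 \sqrt{62} + 281 = 281 + 9 \sqrt{62}$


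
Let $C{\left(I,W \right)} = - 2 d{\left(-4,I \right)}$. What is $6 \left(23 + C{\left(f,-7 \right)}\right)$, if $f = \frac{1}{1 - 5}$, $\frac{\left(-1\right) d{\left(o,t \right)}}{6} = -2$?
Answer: $-6$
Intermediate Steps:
$d{\left(o,t \right)} = 12$ ($d{\left(o,t \right)} = \left(-6\right) \left(-2\right) = 12$)
$f = - \frac{1}{4}$ ($f = \frac{1}{-4} = - \frac{1}{4} \approx -0.25$)
$C{\left(I,W \right)} = -24$ ($C{\left(I,W \right)} = \left(-2\right) 12 = -24$)
$6 \left(23 + C{\left(f,-7 \right)}\right) = 6 \left(23 - 24\right) = 6 \left(-1\right) = -6$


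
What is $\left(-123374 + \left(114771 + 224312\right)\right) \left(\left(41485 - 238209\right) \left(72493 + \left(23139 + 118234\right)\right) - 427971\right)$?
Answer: $-9075525394420095$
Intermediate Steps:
$\left(-123374 + \left(114771 + 224312\right)\right) \left(\left(41485 - 238209\right) \left(72493 + \left(23139 + 118234\right)\right) - 427971\right) = \left(-123374 + 339083\right) \left(- 196724 \left(72493 + 141373\right) - 427971\right) = 215709 \left(\left(-196724\right) 213866 - 427971\right) = 215709 \left(-42072574984 - 427971\right) = 215709 \left(-42073002955\right) = -9075525394420095$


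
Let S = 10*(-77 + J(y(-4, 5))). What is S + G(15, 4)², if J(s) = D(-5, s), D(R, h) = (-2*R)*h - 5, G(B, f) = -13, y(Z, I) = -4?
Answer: -1051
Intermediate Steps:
D(R, h) = -5 - 2*R*h (D(R, h) = -2*R*h - 5 = -5 - 2*R*h)
J(s) = -5 + 10*s (J(s) = -5 - 2*(-5)*s = -5 + 10*s)
S = -1220 (S = 10*(-77 + (-5 + 10*(-4))) = 10*(-77 + (-5 - 40)) = 10*(-77 - 45) = 10*(-122) = -1220)
S + G(15, 4)² = -1220 + (-13)² = -1220 + 169 = -1051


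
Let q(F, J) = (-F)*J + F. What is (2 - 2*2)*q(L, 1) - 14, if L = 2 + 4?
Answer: -14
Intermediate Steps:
L = 6
q(F, J) = F - F*J (q(F, J) = -F*J + F = F - F*J)
(2 - 2*2)*q(L, 1) - 14 = (2 - 2*2)*(6*(1 - 1*1)) - 14 = (2 - 4)*(6*(1 - 1)) - 14 = -12*0 - 14 = -2*0 - 14 = 0 - 14 = -14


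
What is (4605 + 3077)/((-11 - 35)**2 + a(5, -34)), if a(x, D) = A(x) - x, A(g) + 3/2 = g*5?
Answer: 15364/4269 ≈ 3.5990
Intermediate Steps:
A(g) = -3/2 + 5*g (A(g) = -3/2 + g*5 = -3/2 + 5*g)
a(x, D) = -3/2 + 4*x (a(x, D) = (-3/2 + 5*x) - x = -3/2 + 4*x)
(4605 + 3077)/((-11 - 35)**2 + a(5, -34)) = (4605 + 3077)/((-11 - 35)**2 + (-3/2 + 4*5)) = 7682/((-46)**2 + (-3/2 + 20)) = 7682/(2116 + 37/2) = 7682/(4269/2) = 7682*(2/4269) = 15364/4269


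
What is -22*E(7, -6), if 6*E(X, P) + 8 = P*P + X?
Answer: -385/3 ≈ -128.33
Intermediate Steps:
E(X, P) = -4/3 + X/6 + P²/6 (E(X, P) = -4/3 + (P*P + X)/6 = -4/3 + (P² + X)/6 = -4/3 + (X + P²)/6 = -4/3 + (X/6 + P²/6) = -4/3 + X/6 + P²/6)
-22*E(7, -6) = -22*(-4/3 + (⅙)*7 + (⅙)*(-6)²) = -22*(-4/3 + 7/6 + (⅙)*36) = -22*(-4/3 + 7/6 + 6) = -22*35/6 = -385/3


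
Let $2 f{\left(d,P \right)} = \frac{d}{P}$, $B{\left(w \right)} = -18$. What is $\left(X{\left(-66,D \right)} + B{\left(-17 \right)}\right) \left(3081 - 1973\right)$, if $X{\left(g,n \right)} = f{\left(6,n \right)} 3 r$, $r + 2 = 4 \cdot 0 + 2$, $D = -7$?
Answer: $-19944$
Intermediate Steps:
$f{\left(d,P \right)} = \frac{d}{2 P}$ ($f{\left(d,P \right)} = \frac{d \frac{1}{P}}{2} = \frac{d}{2 P}$)
$r = 0$ ($r = -2 + \left(4 \cdot 0 + 2\right) = -2 + \left(0 + 2\right) = -2 + 2 = 0$)
$X{\left(g,n \right)} = 0$ ($X{\left(g,n \right)} = \frac{1}{2} \cdot 6 \frac{1}{n} 3 \cdot 0 = \frac{3}{n} 3 \cdot 0 = \frac{9}{n} 0 = 0$)
$\left(X{\left(-66,D \right)} + B{\left(-17 \right)}\right) \left(3081 - 1973\right) = \left(0 - 18\right) \left(3081 - 1973\right) = \left(-18\right) 1108 = -19944$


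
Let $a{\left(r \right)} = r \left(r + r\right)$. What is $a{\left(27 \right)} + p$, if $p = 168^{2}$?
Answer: $29682$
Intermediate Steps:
$a{\left(r \right)} = 2 r^{2}$ ($a{\left(r \right)} = r 2 r = 2 r^{2}$)
$p = 28224$
$a{\left(27 \right)} + p = 2 \cdot 27^{2} + 28224 = 2 \cdot 729 + 28224 = 1458 + 28224 = 29682$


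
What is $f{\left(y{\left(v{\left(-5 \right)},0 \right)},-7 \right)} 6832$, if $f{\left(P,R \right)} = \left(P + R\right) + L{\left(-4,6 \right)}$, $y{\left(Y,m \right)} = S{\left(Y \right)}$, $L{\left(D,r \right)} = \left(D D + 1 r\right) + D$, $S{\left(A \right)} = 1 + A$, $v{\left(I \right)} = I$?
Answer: $47824$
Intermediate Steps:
$L{\left(D,r \right)} = D + r + D^{2}$ ($L{\left(D,r \right)} = \left(D^{2} + r\right) + D = \left(r + D^{2}\right) + D = D + r + D^{2}$)
$y{\left(Y,m \right)} = 1 + Y$
$f{\left(P,R \right)} = 18 + P + R$ ($f{\left(P,R \right)} = \left(P + R\right) + \left(-4 + 6 + \left(-4\right)^{2}\right) = \left(P + R\right) + \left(-4 + 6 + 16\right) = \left(P + R\right) + 18 = 18 + P + R$)
$f{\left(y{\left(v{\left(-5 \right)},0 \right)},-7 \right)} 6832 = \left(18 + \left(1 - 5\right) - 7\right) 6832 = \left(18 - 4 - 7\right) 6832 = 7 \cdot 6832 = 47824$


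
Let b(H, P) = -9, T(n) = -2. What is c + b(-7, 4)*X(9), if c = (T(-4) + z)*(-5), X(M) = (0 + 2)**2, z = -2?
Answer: -16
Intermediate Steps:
X(M) = 4 (X(M) = 2**2 = 4)
c = 20 (c = (-2 - 2)*(-5) = -4*(-5) = 20)
c + b(-7, 4)*X(9) = 20 - 9*4 = 20 - 36 = -16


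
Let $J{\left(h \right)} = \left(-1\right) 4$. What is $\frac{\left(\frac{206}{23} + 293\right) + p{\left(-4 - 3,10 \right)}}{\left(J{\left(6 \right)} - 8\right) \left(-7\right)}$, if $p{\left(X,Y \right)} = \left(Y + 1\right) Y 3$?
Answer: $\frac{4845}{644} \approx 7.5233$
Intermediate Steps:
$J{\left(h \right)} = -4$
$p{\left(X,Y \right)} = 3 Y \left(1 + Y\right)$ ($p{\left(X,Y \right)} = \left(1 + Y\right) Y 3 = Y \left(1 + Y\right) 3 = 3 Y \left(1 + Y\right)$)
$\frac{\left(\frac{206}{23} + 293\right) + p{\left(-4 - 3,10 \right)}}{\left(J{\left(6 \right)} - 8\right) \left(-7\right)} = \frac{\left(\frac{206}{23} + 293\right) + 3 \cdot 10 \left(1 + 10\right)}{\left(-4 - 8\right) \left(-7\right)} = \frac{\left(206 \cdot \frac{1}{23} + 293\right) + 3 \cdot 10 \cdot 11}{\left(-12\right) \left(-7\right)} = \frac{\left(\frac{206}{23} + 293\right) + 330}{84} = \left(\frac{6945}{23} + 330\right) \frac{1}{84} = \frac{14535}{23} \cdot \frac{1}{84} = \frac{4845}{644}$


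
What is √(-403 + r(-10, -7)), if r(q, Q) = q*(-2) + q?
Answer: I*√393 ≈ 19.824*I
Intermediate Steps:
r(q, Q) = -q (r(q, Q) = -2*q + q = -q)
√(-403 + r(-10, -7)) = √(-403 - 1*(-10)) = √(-403 + 10) = √(-393) = I*√393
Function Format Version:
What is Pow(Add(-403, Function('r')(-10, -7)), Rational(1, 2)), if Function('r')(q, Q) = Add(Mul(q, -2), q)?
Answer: Mul(I, Pow(393, Rational(1, 2))) ≈ Mul(19.824, I)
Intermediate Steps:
Function('r')(q, Q) = Mul(-1, q) (Function('r')(q, Q) = Add(Mul(-2, q), q) = Mul(-1, q))
Pow(Add(-403, Function('r')(-10, -7)), Rational(1, 2)) = Pow(Add(-403, Mul(-1, -10)), Rational(1, 2)) = Pow(Add(-403, 10), Rational(1, 2)) = Pow(-393, Rational(1, 2)) = Mul(I, Pow(393, Rational(1, 2)))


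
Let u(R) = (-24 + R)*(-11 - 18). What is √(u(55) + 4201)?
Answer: √3302 ≈ 57.463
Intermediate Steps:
u(R) = 696 - 29*R (u(R) = (-24 + R)*(-29) = 696 - 29*R)
√(u(55) + 4201) = √((696 - 29*55) + 4201) = √((696 - 1595) + 4201) = √(-899 + 4201) = √3302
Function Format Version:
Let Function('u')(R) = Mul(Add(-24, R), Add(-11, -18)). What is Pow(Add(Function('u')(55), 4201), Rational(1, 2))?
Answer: Pow(3302, Rational(1, 2)) ≈ 57.463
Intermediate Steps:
Function('u')(R) = Add(696, Mul(-29, R)) (Function('u')(R) = Mul(Add(-24, R), -29) = Add(696, Mul(-29, R)))
Pow(Add(Function('u')(55), 4201), Rational(1, 2)) = Pow(Add(Add(696, Mul(-29, 55)), 4201), Rational(1, 2)) = Pow(Add(Add(696, -1595), 4201), Rational(1, 2)) = Pow(Add(-899, 4201), Rational(1, 2)) = Pow(3302, Rational(1, 2))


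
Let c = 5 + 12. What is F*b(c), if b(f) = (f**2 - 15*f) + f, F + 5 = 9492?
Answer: 483837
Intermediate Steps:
F = 9487 (F = -5 + 9492 = 9487)
c = 17
b(f) = f**2 - 14*f
F*b(c) = 9487*(17*(-14 + 17)) = 9487*(17*3) = 9487*51 = 483837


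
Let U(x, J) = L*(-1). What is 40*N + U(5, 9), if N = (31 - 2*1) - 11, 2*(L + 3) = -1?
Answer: 1447/2 ≈ 723.50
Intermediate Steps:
L = -7/2 (L = -3 + (½)*(-1) = -3 - ½ = -7/2 ≈ -3.5000)
U(x, J) = 7/2 (U(x, J) = -7/2*(-1) = 7/2)
N = 18 (N = (31 - 2) - 11 = 29 - 11 = 18)
40*N + U(5, 9) = 40*18 + 7/2 = 720 + 7/2 = 1447/2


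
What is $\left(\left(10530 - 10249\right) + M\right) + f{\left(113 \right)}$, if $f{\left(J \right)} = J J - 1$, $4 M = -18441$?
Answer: $\frac{33755}{4} \approx 8438.8$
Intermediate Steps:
$M = - \frac{18441}{4}$ ($M = \frac{1}{4} \left(-18441\right) = - \frac{18441}{4} \approx -4610.3$)
$f{\left(J \right)} = -1 + J^{2}$ ($f{\left(J \right)} = J^{2} - 1 = -1 + J^{2}$)
$\left(\left(10530 - 10249\right) + M\right) + f{\left(113 \right)} = \left(\left(10530 - 10249\right) - \frac{18441}{4}\right) - \left(1 - 113^{2}\right) = \left(\left(10530 - 10249\right) - \frac{18441}{4}\right) + \left(-1 + 12769\right) = \left(281 - \frac{18441}{4}\right) + 12768 = - \frac{17317}{4} + 12768 = \frac{33755}{4}$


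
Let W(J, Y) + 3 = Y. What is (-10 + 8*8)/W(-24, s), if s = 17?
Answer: 27/7 ≈ 3.8571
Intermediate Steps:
W(J, Y) = -3 + Y
(-10 + 8*8)/W(-24, s) = (-10 + 8*8)/(-3 + 17) = (-10 + 64)/14 = 54*(1/14) = 27/7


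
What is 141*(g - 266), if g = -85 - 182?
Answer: -75153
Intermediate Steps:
g = -267
141*(g - 266) = 141*(-267 - 266) = 141*(-533) = -75153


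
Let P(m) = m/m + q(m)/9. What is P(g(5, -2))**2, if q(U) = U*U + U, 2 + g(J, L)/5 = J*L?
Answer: 1399489/9 ≈ 1.5550e+5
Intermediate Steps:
g(J, L) = -10 + 5*J*L (g(J, L) = -10 + 5*(J*L) = -10 + 5*J*L)
q(U) = U + U**2 (q(U) = U**2 + U = U + U**2)
P(m) = 1 + m*(1 + m)/9 (P(m) = m/m + (m*(1 + m))/9 = 1 + (m*(1 + m))*(1/9) = 1 + m*(1 + m)/9)
P(g(5, -2))**2 = (1 + (-10 + 5*5*(-2))*(1 + (-10 + 5*5*(-2)))/9)**2 = (1 + (-10 - 50)*(1 + (-10 - 50))/9)**2 = (1 + (1/9)*(-60)*(1 - 60))**2 = (1 + (1/9)*(-60)*(-59))**2 = (1 + 1180/3)**2 = (1183/3)**2 = 1399489/9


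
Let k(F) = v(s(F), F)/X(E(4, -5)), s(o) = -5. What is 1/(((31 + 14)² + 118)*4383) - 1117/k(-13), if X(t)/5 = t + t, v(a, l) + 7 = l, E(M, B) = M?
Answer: 20983445947/9392769 ≈ 2234.0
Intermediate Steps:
v(a, l) = -7 + l
X(t) = 10*t (X(t) = 5*(t + t) = 5*(2*t) = 10*t)
k(F) = -7/40 + F/40 (k(F) = (-7 + F)/((10*4)) = (-7 + F)/40 = (-7 + F)*(1/40) = -7/40 + F/40)
1/(((31 + 14)² + 118)*4383) - 1117/k(-13) = 1/(((31 + 14)² + 118)*4383) - 1117/(-7/40 + (1/40)*(-13)) = (1/4383)/(45² + 118) - 1117/(-7/40 - 13/40) = (1/4383)/(2025 + 118) - 1117/(-½) = (1/4383)/2143 - 1117*(-2) = (1/2143)*(1/4383) + 2234 = 1/9392769 + 2234 = 20983445947/9392769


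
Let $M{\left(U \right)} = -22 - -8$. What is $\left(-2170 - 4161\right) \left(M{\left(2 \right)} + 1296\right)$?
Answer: $-8116342$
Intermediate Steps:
$M{\left(U \right)} = -14$ ($M{\left(U \right)} = -22 + 8 = -14$)
$\left(-2170 - 4161\right) \left(M{\left(2 \right)} + 1296\right) = \left(-2170 - 4161\right) \left(-14 + 1296\right) = \left(-6331\right) 1282 = -8116342$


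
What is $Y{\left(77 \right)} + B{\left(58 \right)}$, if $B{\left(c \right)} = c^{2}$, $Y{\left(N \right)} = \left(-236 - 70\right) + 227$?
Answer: $3285$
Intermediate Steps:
$Y{\left(N \right)} = -79$ ($Y{\left(N \right)} = -306 + 227 = -79$)
$Y{\left(77 \right)} + B{\left(58 \right)} = -79 + 58^{2} = -79 + 3364 = 3285$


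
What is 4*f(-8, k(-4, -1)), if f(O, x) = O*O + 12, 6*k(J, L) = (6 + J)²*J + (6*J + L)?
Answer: 304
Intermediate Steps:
k(J, L) = J + L/6 + J*(6 + J)²/6 (k(J, L) = ((6 + J)²*J + (6*J + L))/6 = (J*(6 + J)² + (L + 6*J))/6 = (L + 6*J + J*(6 + J)²)/6 = J + L/6 + J*(6 + J)²/6)
f(O, x) = 12 + O² (f(O, x) = O² + 12 = 12 + O²)
4*f(-8, k(-4, -1)) = 4*(12 + (-8)²) = 4*(12 + 64) = 4*76 = 304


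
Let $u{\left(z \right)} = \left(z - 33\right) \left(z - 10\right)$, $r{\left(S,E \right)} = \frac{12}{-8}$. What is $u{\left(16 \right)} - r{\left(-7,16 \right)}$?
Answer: $- \frac{201}{2} \approx -100.5$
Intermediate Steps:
$r{\left(S,E \right)} = - \frac{3}{2}$ ($r{\left(S,E \right)} = 12 \left(- \frac{1}{8}\right) = - \frac{3}{2}$)
$u{\left(z \right)} = \left(-33 + z\right) \left(-10 + z\right)$
$u{\left(16 \right)} - r{\left(-7,16 \right)} = \left(330 + 16^{2} - 688\right) - - \frac{3}{2} = \left(330 + 256 - 688\right) + \frac{3}{2} = -102 + \frac{3}{2} = - \frac{201}{2}$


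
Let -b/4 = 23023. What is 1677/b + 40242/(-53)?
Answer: -285081165/375452 ≈ -759.30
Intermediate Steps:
b = -92092 (b = -4*23023 = -92092)
1677/b + 40242/(-53) = 1677/(-92092) + 40242/(-53) = 1677*(-1/92092) + 40242*(-1/53) = -129/7084 - 40242/53 = -285081165/375452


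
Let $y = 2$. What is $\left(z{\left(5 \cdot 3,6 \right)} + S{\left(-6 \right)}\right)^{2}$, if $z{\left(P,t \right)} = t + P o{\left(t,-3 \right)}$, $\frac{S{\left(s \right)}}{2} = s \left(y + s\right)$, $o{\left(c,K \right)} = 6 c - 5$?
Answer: $269361$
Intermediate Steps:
$o{\left(c,K \right)} = -5 + 6 c$
$S{\left(s \right)} = 2 s \left(2 + s\right)$
$z{\left(P,t \right)} = t + P \left(-5 + 6 t\right)$
$\left(z{\left(5 \cdot 3,6 \right)} + S{\left(-6 \right)}\right)^{2} = \left(\left(6 + 5 \cdot 3 \left(-5 + 6 \cdot 6\right)\right) + 2 \left(-6\right) \left(2 - 6\right)\right)^{2} = \left(\left(6 + 15 \left(-5 + 36\right)\right) + 2 \left(-6\right) \left(-4\right)\right)^{2} = \left(\left(6 + 15 \cdot 31\right) + 48\right)^{2} = \left(\left(6 + 465\right) + 48\right)^{2} = \left(471 + 48\right)^{2} = 519^{2} = 269361$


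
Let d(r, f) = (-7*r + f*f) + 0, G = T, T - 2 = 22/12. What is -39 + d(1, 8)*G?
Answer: 359/2 ≈ 179.50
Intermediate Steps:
T = 23/6 (T = 2 + 22/12 = 2 + 22*(1/12) = 2 + 11/6 = 23/6 ≈ 3.8333)
G = 23/6 ≈ 3.8333
d(r, f) = f² - 7*r (d(r, f) = (-7*r + f²) + 0 = (f² - 7*r) + 0 = f² - 7*r)
-39 + d(1, 8)*G = -39 + (8² - 7*1)*(23/6) = -39 + (64 - 7)*(23/6) = -39 + 57*(23/6) = -39 + 437/2 = 359/2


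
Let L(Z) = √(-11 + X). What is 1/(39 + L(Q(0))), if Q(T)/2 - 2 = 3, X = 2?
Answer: 13/510 - I/510 ≈ 0.02549 - 0.0019608*I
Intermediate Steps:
Q(T) = 10 (Q(T) = 4 + 2*3 = 4 + 6 = 10)
L(Z) = 3*I (L(Z) = √(-11 + 2) = √(-9) = 3*I)
1/(39 + L(Q(0))) = 1/(39 + 3*I) = (39 - 3*I)/1530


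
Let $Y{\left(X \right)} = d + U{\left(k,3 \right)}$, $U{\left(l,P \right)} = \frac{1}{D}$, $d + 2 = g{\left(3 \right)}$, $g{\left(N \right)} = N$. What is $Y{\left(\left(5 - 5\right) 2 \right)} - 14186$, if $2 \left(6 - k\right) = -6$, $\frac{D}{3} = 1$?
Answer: $- \frac{42554}{3} \approx -14185.0$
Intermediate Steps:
$D = 3$ ($D = 3 \cdot 1 = 3$)
$k = 9$ ($k = 6 - -3 = 6 + 3 = 9$)
$d = 1$ ($d = -2 + 3 = 1$)
$U{\left(l,P \right)} = \frac{1}{3}$
$Y{\left(X \right)} = \frac{4}{3}$ ($Y{\left(X \right)} = 1 + \frac{1}{3} = \frac{4}{3}$)
$Y{\left(\left(5 - 5\right) 2 \right)} - 14186 = \frac{4}{3} - 14186 = - \frac{42554}{3}$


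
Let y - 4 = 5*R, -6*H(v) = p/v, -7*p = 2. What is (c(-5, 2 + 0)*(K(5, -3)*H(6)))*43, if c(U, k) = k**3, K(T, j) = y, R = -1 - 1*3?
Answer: -2752/63 ≈ -43.683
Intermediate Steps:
p = -2/7 (p = -1/7*2 = -2/7 ≈ -0.28571)
H(v) = 1/(21*v) (H(v) = -(-1)/(21*v) = 1/(21*v))
R = -4 (R = -1 - 3 = -4)
y = -16 (y = 4 + 5*(-4) = 4 - 20 = -16)
K(T, j) = -16
(c(-5, 2 + 0)*(K(5, -3)*H(6)))*43 = ((2 + 0)**3*(-16/(21*6)))*43 = (2**3*(-16/(21*6)))*43 = (8*(-16*1/126))*43 = (8*(-8/63))*43 = -64/63*43 = -2752/63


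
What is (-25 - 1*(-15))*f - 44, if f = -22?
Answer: 176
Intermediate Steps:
(-25 - 1*(-15))*f - 44 = (-25 - 1*(-15))*(-22) - 44 = (-25 + 15)*(-22) - 44 = -10*(-22) - 44 = 220 - 44 = 176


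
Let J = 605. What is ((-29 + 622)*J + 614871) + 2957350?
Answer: 3930986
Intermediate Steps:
((-29 + 622)*J + 614871) + 2957350 = ((-29 + 622)*605 + 614871) + 2957350 = (593*605 + 614871) + 2957350 = (358765 + 614871) + 2957350 = 973636 + 2957350 = 3930986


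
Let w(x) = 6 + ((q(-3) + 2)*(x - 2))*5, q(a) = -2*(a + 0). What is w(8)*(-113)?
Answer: -27798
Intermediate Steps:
q(a) = -2*a
w(x) = -74 + 40*x (w(x) = 6 + ((-2*(-3) + 2)*(x - 2))*5 = 6 + ((6 + 2)*(-2 + x))*5 = 6 + (8*(-2 + x))*5 = 6 + (-16 + 8*x)*5 = 6 + (-80 + 40*x) = -74 + 40*x)
w(8)*(-113) = (-74 + 40*8)*(-113) = (-74 + 320)*(-113) = 246*(-113) = -27798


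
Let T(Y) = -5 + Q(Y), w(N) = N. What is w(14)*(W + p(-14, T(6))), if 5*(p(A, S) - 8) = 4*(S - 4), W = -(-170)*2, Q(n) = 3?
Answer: 24024/5 ≈ 4804.8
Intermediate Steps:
W = 340 (W = -34*(-10) = 340)
T(Y) = -2 (T(Y) = -5 + 3 = -2)
p(A, S) = 24/5 + 4*S/5 (p(A, S) = 8 + (4*(S - 4))/5 = 8 + (4*(-4 + S))/5 = 8 + (-16 + 4*S)/5 = 8 + (-16/5 + 4*S/5) = 24/5 + 4*S/5)
w(14)*(W + p(-14, T(6))) = 14*(340 + (24/5 + (⅘)*(-2))) = 14*(340 + (24/5 - 8/5)) = 14*(340 + 16/5) = 14*(1716/5) = 24024/5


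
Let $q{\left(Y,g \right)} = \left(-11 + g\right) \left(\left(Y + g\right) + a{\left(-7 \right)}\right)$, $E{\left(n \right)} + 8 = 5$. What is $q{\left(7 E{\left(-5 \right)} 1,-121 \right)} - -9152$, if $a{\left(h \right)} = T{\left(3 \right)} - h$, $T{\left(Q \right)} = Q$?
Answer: $26576$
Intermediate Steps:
$E{\left(n \right)} = -3$ ($E{\left(n \right)} = -8 + 5 = -3$)
$a{\left(h \right)} = 3 - h$
$q{\left(Y,g \right)} = \left(-11 + g\right) \left(10 + Y + g\right)$ ($q{\left(Y,g \right)} = \left(-11 + g\right) \left(\left(Y + g\right) + \left(3 - -7\right)\right) = \left(-11 + g\right) \left(\left(Y + g\right) + \left(3 + 7\right)\right) = \left(-11 + g\right) \left(\left(Y + g\right) + 10\right) = \left(-11 + g\right) \left(10 + Y + g\right)$)
$q{\left(7 E{\left(-5 \right)} 1,-121 \right)} - -9152 = \left(-110 + \left(-121\right)^{2} - -121 - 11 \cdot 7 \left(-3\right) 1 + 7 \left(-3\right) 1 \left(-121\right)\right) - -9152 = \left(-110 + 14641 + 121 - 11 \left(\left(-21\right) 1\right) + \left(-21\right) 1 \left(-121\right)\right) + 9152 = \left(-110 + 14641 + 121 - -231 - -2541\right) + 9152 = \left(-110 + 14641 + 121 + 231 + 2541\right) + 9152 = 17424 + 9152 = 26576$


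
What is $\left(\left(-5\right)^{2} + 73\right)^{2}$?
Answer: $9604$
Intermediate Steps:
$\left(\left(-5\right)^{2} + 73\right)^{2} = \left(25 + 73\right)^{2} = 98^{2} = 9604$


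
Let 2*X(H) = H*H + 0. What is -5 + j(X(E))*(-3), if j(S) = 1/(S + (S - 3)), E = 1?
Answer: -7/2 ≈ -3.5000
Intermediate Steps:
X(H) = H²/2 (X(H) = (H*H + 0)/2 = (H² + 0)/2 = H²/2)
j(S) = 1/(-3 + 2*S) (j(S) = 1/(S + (-3 + S)) = 1/(-3 + 2*S))
-5 + j(X(E))*(-3) = -5 - 3/(-3 + 2*((½)*1²)) = -5 - 3/(-3 + 2*((½)*1)) = -5 - 3/(-3 + 2*(½)) = -5 - 3/(-3 + 1) = -5 - 3/(-2) = -5 - ½*(-3) = -5 + 3/2 = -7/2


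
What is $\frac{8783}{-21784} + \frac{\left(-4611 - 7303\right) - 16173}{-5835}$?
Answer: $\frac{1441127}{326760} \approx 4.4104$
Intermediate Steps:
$\frac{8783}{-21784} + \frac{\left(-4611 - 7303\right) - 16173}{-5835} = 8783 \left(- \frac{1}{21784}\right) + \left(-11914 - 16173\right) \left(- \frac{1}{5835}\right) = - \frac{8783}{21784} - - \frac{28087}{5835} = - \frac{8783}{21784} + \frac{28087}{5835} = \frac{1441127}{326760}$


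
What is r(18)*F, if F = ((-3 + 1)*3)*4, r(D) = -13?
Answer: 312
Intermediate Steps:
F = -24 (F = -2*3*4 = -6*4 = -24)
r(18)*F = -13*(-24) = 312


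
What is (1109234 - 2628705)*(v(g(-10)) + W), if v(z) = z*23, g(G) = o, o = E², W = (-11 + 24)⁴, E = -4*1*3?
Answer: -48430099183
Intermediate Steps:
E = -12 (E = -4*3 = -12)
W = 28561 (W = 13⁴ = 28561)
o = 144 (o = (-12)² = 144)
g(G) = 144
v(z) = 23*z
(1109234 - 2628705)*(v(g(-10)) + W) = (1109234 - 2628705)*(23*144 + 28561) = -1519471*(3312 + 28561) = -1519471*31873 = -48430099183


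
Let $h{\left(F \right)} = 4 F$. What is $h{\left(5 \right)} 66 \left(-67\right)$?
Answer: $-88440$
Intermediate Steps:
$h{\left(5 \right)} 66 \left(-67\right) = 4 \cdot 5 \cdot 66 \left(-67\right) = 20 \cdot 66 \left(-67\right) = 1320 \left(-67\right) = -88440$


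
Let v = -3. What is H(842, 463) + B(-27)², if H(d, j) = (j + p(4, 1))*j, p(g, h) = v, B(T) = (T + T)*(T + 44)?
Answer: 1055704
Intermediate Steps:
B(T) = 2*T*(44 + T) (B(T) = (2*T)*(44 + T) = 2*T*(44 + T))
p(g, h) = -3
H(d, j) = j*(-3 + j) (H(d, j) = (j - 3)*j = (-3 + j)*j = j*(-3 + j))
H(842, 463) + B(-27)² = 463*(-3 + 463) + (2*(-27)*(44 - 27))² = 463*460 + (2*(-27)*17)² = 212980 + (-918)² = 212980 + 842724 = 1055704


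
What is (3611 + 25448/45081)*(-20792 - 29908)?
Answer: -2751538669100/15027 ≈ -1.8311e+8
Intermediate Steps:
(3611 + 25448/45081)*(-20792 - 29908) = (3611 + 25448*(1/45081))*(-50700) = (3611 + 25448/45081)*(-50700) = (162812939/45081)*(-50700) = -2751538669100/15027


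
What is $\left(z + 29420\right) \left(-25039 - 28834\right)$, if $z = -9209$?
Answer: $-1088827203$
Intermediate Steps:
$\left(z + 29420\right) \left(-25039 - 28834\right) = \left(-9209 + 29420\right) \left(-25039 - 28834\right) = 20211 \left(-53873\right) = -1088827203$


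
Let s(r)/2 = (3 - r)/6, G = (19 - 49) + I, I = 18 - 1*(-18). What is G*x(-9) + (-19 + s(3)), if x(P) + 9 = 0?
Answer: -73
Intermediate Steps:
I = 36 (I = 18 + 18 = 36)
x(P) = -9 (x(P) = -9 + 0 = -9)
G = 6 (G = (19 - 49) + 36 = -30 + 36 = 6)
s(r) = 1 - r/3 (s(r) = 2*((3 - r)/6) = 2*((3 - r)*(⅙)) = 2*(½ - r/6) = 1 - r/3)
G*x(-9) + (-19 + s(3)) = 6*(-9) + (-19 + (1 - ⅓*3)) = -54 + (-19 + (1 - 1)) = -54 + (-19 + 0) = -54 - 19 = -73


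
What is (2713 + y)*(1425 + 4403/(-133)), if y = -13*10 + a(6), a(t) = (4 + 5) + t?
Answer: 68706708/19 ≈ 3.6161e+6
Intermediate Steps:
a(t) = 9 + t
y = -115 (y = -13*10 + (9 + 6) = -130 + 15 = -115)
(2713 + y)*(1425 + 4403/(-133)) = (2713 - 115)*(1425 + 4403/(-133)) = 2598*(1425 + 4403*(-1/133)) = 2598*(1425 - 629/19) = 2598*(26446/19) = 68706708/19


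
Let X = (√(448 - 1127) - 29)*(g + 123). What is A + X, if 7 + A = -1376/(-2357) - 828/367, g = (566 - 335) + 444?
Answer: -20025771435/865019 + 798*I*√679 ≈ -23151.0 + 20794.0*I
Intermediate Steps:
g = 675 (g = 231 + 444 = 675)
X = -23142 + 798*I*√679 (X = (√(448 - 1127) - 29)*(675 + 123) = (√(-679) - 29)*798 = (I*√679 - 29)*798 = (-29 + I*√679)*798 = -23142 + 798*I*√679 ≈ -23142.0 + 20794.0*I)
A = -7501737/865019 (A = -7 + (-1376/(-2357) - 828/367) = -7 + (-1376*(-1/2357) - 828*1/367) = -7 + (1376/2357 - 828/367) = -7 - 1446604/865019 = -7501737/865019 ≈ -8.6723)
A + X = -7501737/865019 + (-23142 + 798*I*√679) = -20025771435/865019 + 798*I*√679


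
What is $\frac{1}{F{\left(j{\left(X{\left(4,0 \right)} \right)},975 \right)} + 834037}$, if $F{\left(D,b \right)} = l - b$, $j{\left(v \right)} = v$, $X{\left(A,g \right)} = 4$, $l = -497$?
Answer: $\frac{1}{832565} \approx 1.2011 \cdot 10^{-6}$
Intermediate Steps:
$F{\left(D,b \right)} = -497 - b$
$\frac{1}{F{\left(j{\left(X{\left(4,0 \right)} \right)},975 \right)} + 834037} = \frac{1}{\left(-497 - 975\right) + 834037} = \frac{1}{-1472 + 834037} = \frac{1}{832565}$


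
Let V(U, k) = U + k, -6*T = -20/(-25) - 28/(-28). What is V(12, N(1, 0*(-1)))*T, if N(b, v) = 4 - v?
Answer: -24/5 ≈ -4.8000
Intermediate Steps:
T = -3/10 (T = -(-20/(-25) - 28/(-28))/6 = -(-20*(-1/25) - 28*(-1/28))/6 = -(⅘ + 1)/6 = -⅙*9/5 = -3/10 ≈ -0.30000)
V(12, N(1, 0*(-1)))*T = (12 + (4 - 0*(-1)))*(-3/10) = (12 + (4 - 1*0))*(-3/10) = (12 + (4 + 0))*(-3/10) = (12 + 4)*(-3/10) = 16*(-3/10) = -24/5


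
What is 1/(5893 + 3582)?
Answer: 1/9475 ≈ 0.00010554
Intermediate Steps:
1/(5893 + 3582) = 1/9475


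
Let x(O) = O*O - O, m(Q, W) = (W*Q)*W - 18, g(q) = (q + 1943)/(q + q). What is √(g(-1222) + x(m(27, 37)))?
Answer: √2038177477486189/1222 ≈ 36945.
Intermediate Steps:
g(q) = (1943 + q)/(2*q) (g(q) = (1943 + q)/((2*q)) = (1943 + q)*(1/(2*q)) = (1943 + q)/(2*q))
m(Q, W) = -18 + Q*W² (m(Q, W) = (Q*W)*W - 18 = Q*W² - 18 = -18 + Q*W²)
x(O) = O² - O
√(g(-1222) + x(m(27, 37))) = √((½)*(1943 - 1222)/(-1222) + (-18 + 27*37²)*(-1 + (-18 + 27*37²))) = √((½)*(-1/1222)*721 + (-18 + 27*1369)*(-1 + (-18 + 27*1369))) = √(-721/2444 + (-18 + 36963)*(-1 + (-18 + 36963))) = √(-721/2444 + 36945*(-1 + 36945)) = √(-721/2444 + 36945*36944) = √(-721/2444 + 1364896080) = √(3335806018799/2444) = √2038177477486189/1222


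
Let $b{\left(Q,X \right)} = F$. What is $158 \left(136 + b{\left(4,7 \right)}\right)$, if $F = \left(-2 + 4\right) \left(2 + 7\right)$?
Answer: $24332$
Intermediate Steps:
$F = 18$ ($F = 2 \cdot 9 = 18$)
$b{\left(Q,X \right)} = 18$
$158 \left(136 + b{\left(4,7 \right)}\right) = 158 \left(136 + 18\right) = 158 \cdot 154 = 24332$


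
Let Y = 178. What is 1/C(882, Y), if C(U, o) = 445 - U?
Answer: -1/437 ≈ -0.0022883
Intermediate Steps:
1/C(882, Y) = 1/(445 - 1*882) = 1/(445 - 882) = 1/(-437) = -1/437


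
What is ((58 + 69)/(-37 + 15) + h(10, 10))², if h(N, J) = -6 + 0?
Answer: 67081/484 ≈ 138.60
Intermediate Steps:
h(N, J) = -6
((58 + 69)/(-37 + 15) + h(10, 10))² = ((58 + 69)/(-37 + 15) - 6)² = (127/(-22) - 6)² = (127*(-1/22) - 6)² = (-127/22 - 6)² = (-259/22)² = 67081/484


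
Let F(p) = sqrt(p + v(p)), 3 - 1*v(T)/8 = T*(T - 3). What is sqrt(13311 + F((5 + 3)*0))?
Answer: sqrt(13311 + 2*sqrt(6)) ≈ 115.39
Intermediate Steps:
v(T) = 24 - 8*T*(-3 + T) (v(T) = 24 - 8*T*(T - 3) = 24 - 8*T*(-3 + T))
F(p) = sqrt(24 - 8*p**2 + 25*p) (F(p) = sqrt(p + (24 - 8*p**2 + 24*p)) = sqrt(24 - 8*p**2 + 25*p))
sqrt(13311 + F((5 + 3)*0)) = sqrt(13311 + sqrt(24 - 8*((5 + 3)*0)**2 + 25*((5 + 3)*0))) = sqrt(13311 + sqrt(24 - 8*(8*0)**2 + 25*(8*0))) = sqrt(13311 + sqrt(24 - 8*0**2 + 25*0)) = sqrt(13311 + sqrt(24 - 8*0 + 0)) = sqrt(13311 + sqrt(24 + 0 + 0)) = sqrt(13311 + sqrt(24)) = sqrt(13311 + 2*sqrt(6))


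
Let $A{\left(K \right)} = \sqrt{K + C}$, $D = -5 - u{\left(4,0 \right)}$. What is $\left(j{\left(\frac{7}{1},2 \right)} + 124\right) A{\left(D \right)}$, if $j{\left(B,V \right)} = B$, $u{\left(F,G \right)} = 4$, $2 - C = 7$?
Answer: $131 i \sqrt{14} \approx 490.16 i$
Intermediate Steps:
$C = -5$ ($C = 2 - 7 = -5$)
$D = -9$ ($D = -5 - 4 = -9$)
$A{\left(K \right)} = \sqrt{-5 + K}$ ($A{\left(K \right)} = \sqrt{K - 5} = \sqrt{-5 + K}$)
$\left(j{\left(\frac{7}{1},2 \right)} + 124\right) A{\left(D \right)} = \left(\frac{7}{1} + 124\right) \sqrt{-5 - 9} = \left(7 \cdot 1 + 124\right) \sqrt{-14} = \left(7 + 124\right) i \sqrt{14} = 131 i \sqrt{14}$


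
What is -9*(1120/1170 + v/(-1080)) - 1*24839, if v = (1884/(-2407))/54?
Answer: -419853637861/16897140 ≈ -24848.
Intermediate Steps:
v = -314/21663 (v = (1884*(-1/2407))*(1/54) = -1884/2407*1/54 = -314/21663 ≈ -0.014495)
-9*(1120/1170 + v/(-1080)) - 1*24839 = -9*(1120/1170 - 314/21663/(-1080)) - 1*24839 = -9*(1120*(1/1170) - 314/21663*(-1/1080)) - 24839 = -9*(112/117 + 157/11698020) - 24839 = -9*145577401/152074260 - 24839 = -145577401/16897140 - 24839 = -419853637861/16897140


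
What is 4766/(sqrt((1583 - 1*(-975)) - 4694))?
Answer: -2383*I*sqrt(534)/534 ≈ -103.12*I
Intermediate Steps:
4766/(sqrt((1583 - 1*(-975)) - 4694)) = 4766/(sqrt((1583 + 975) - 4694)) = 4766/(sqrt(2558 - 4694)) = 4766/(sqrt(-2136)) = 4766/((2*I*sqrt(534))) = 4766*(-I*sqrt(534)/1068) = -2383*I*sqrt(534)/534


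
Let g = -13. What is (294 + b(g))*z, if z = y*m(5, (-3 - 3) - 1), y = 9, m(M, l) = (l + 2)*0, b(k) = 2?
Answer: 0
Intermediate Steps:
m(M, l) = 0 (m(M, l) = (2 + l)*0 = 0)
z = 0 (z = 9*0 = 0)
(294 + b(g))*z = (294 + 2)*0 = 296*0 = 0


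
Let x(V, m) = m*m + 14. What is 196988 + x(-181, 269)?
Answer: 269363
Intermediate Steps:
x(V, m) = 14 + m² (x(V, m) = m² + 14 = 14 + m²)
196988 + x(-181, 269) = 196988 + (14 + 269²) = 196988 + (14 + 72361) = 196988 + 72375 = 269363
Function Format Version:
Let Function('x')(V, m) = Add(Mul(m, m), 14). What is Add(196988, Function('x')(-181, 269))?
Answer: 269363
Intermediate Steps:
Function('x')(V, m) = Add(14, Pow(m, 2)) (Function('x')(V, m) = Add(Pow(m, 2), 14) = Add(14, Pow(m, 2)))
Add(196988, Function('x')(-181, 269)) = Add(196988, Add(14, Pow(269, 2))) = Add(196988, Add(14, 72361)) = Add(196988, 72375) = 269363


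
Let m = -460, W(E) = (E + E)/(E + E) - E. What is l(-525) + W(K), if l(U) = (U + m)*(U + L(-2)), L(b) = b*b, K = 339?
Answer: 512847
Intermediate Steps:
L(b) = b²
W(E) = 1 - E (W(E) = (2*E)/((2*E)) - E = (2*E)*(1/(2*E)) - E = 1 - E)
l(U) = (-460 + U)*(4 + U) (l(U) = (U - 460)*(U + (-2)²) = (-460 + U)*(U + 4) = (-460 + U)*(4 + U))
l(-525) + W(K) = (-1840 + (-525)² - 456*(-525)) + (1 - 1*339) = (-1840 + 275625 + 239400) + (1 - 339) = 513185 - 338 = 512847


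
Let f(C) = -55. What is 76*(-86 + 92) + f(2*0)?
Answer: 401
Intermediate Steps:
76*(-86 + 92) + f(2*0) = 76*(-86 + 92) - 55 = 76*6 - 55 = 456 - 55 = 401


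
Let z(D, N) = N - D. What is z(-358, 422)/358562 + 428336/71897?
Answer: 76820546246/12889766057 ≈ 5.9598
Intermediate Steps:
z(-358, 422)/358562 + 428336/71897 = (422 - 1*(-358))/358562 + 428336/71897 = (422 + 358)*(1/358562) + 428336*(1/71897) = 780*(1/358562) + 428336/71897 = 390/179281 + 428336/71897 = 76820546246/12889766057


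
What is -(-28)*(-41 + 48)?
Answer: 196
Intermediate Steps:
-(-28)*(-41 + 48) = -(-28)*7 = -1*(-196) = 196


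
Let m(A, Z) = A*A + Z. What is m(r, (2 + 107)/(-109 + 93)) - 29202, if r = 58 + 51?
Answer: -277245/16 ≈ -17328.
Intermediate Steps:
r = 109
m(A, Z) = Z + A**2 (m(A, Z) = A**2 + Z = Z + A**2)
m(r, (2 + 107)/(-109 + 93)) - 29202 = ((2 + 107)/(-109 + 93) + 109**2) - 29202 = (109/(-16) + 11881) - 29202 = (109*(-1/16) + 11881) - 29202 = (-109/16 + 11881) - 29202 = 189987/16 - 29202 = -277245/16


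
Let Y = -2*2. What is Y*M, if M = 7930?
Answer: -31720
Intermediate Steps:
Y = -4
Y*M = -4*7930 = -31720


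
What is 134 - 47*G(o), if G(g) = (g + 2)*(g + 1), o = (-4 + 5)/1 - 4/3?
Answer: 736/9 ≈ 81.778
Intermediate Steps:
o = -⅓ (o = 1*1 - 4*⅓ = 1 - 4/3 = -⅓ ≈ -0.33333)
G(g) = (1 + g)*(2 + g) (G(g) = (2 + g)*(1 + g) = (1 + g)*(2 + g))
134 - 47*G(o) = 134 - 47*(2 + (-⅓)² + 3*(-⅓)) = 134 - 47*(2 + ⅑ - 1) = 134 - 47*10/9 = 134 - 470/9 = 736/9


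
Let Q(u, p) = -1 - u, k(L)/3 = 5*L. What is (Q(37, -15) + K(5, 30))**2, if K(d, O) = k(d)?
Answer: 1369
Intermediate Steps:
k(L) = 15*L (k(L) = 3*(5*L) = 15*L)
K(d, O) = 15*d
(Q(37, -15) + K(5, 30))**2 = ((-1 - 1*37) + 15*5)**2 = ((-1 - 37) + 75)**2 = (-38 + 75)**2 = 37**2 = 1369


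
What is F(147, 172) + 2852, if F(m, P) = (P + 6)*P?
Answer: 33468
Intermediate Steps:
F(m, P) = P*(6 + P) (F(m, P) = (6 + P)*P = P*(6 + P))
F(147, 172) + 2852 = 172*(6 + 172) + 2852 = 172*178 + 2852 = 30616 + 2852 = 33468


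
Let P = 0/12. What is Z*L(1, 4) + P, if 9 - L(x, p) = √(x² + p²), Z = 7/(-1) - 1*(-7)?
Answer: 0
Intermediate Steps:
Z = 0 (Z = 7*(-1) + 7 = -7 + 7 = 0)
P = 0 (P = 0*(1/12) = 0)
L(x, p) = 9 - √(p² + x²) (L(x, p) = 9 - √(x² + p²) = 9 - √(p² + x²))
Z*L(1, 4) + P = 0*(9 - √(4² + 1²)) + 0 = 0*(9 - √(16 + 1)) + 0 = 0*(9 - √17) + 0 = 0 + 0 = 0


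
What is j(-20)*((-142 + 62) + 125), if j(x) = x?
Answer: -900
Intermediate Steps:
j(-20)*((-142 + 62) + 125) = -20*((-142 + 62) + 125) = -20*(-80 + 125) = -20*45 = -900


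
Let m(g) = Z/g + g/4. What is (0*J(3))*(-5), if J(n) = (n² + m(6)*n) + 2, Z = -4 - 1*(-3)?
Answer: 0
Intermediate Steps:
Z = -1 (Z = -4 + 3 = -1)
m(g) = -1/g + g/4
J(n) = 2 + n² + 4*n/3 (J(n) = (n² + (-1/6 + (¼)*6)*n) + 2 = (n² + (-1*⅙ + 3/2)*n) + 2 = (n² + (-⅙ + 3/2)*n) + 2 = (n² + 4*n/3) + 2 = 2 + n² + 4*n/3)
(0*J(3))*(-5) = (0*(2 + 3² + (4/3)*3))*(-5) = (0*(2 + 9 + 4))*(-5) = (0*15)*(-5) = 0*(-5) = 0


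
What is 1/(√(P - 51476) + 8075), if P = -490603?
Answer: 475/3867512 - 3*I*√60231/65747704 ≈ 0.00012282 - 1.1198e-5*I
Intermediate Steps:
1/(√(P - 51476) + 8075) = 1/(√(-490603 - 51476) + 8075) = 1/(√(-542079) + 8075) = 1/(3*I*√60231 + 8075) = 1/(8075 + 3*I*√60231)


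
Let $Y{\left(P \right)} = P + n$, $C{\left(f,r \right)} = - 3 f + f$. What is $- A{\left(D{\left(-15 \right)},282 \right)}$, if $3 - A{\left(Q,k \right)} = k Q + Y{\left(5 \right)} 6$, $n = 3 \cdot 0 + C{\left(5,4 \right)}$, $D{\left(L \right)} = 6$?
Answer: $1659$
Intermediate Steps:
$C{\left(f,r \right)} = - 2 f$
$n = -10$ ($n = 3 \cdot 0 - 10 = 0 - 10 = -10$)
$Y{\left(P \right)} = -10 + P$ ($Y{\left(P \right)} = P - 10 = -10 + P$)
$A{\left(Q,k \right)} = 33 - Q k$ ($A{\left(Q,k \right)} = 3 - \left(k Q + \left(-10 + 5\right) 6\right) = 3 - \left(Q k - 30\right) = 3 - \left(-30 + Q k\right) = 33 - Q k$)
$- A{\left(D{\left(-15 \right)},282 \right)} = - (33 - 6 \cdot 282) = - (33 - 1692) = \left(-1\right) \left(-1659\right) = 1659$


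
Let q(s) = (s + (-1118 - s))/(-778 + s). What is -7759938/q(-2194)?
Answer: -11531267868/559 ≈ -2.0628e+7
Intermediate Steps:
q(s) = -1118/(-778 + s)
-7759938/q(-2194) = -7759938/((-1118/(-778 - 2194))) = -7759938/((-1118/(-2972))) = -7759938/((-1118*(-1/2972))) = -7759938/559/1486 = -7759938*1486/559 = -11531267868/559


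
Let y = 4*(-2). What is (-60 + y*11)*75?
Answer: -11100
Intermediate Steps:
y = -8
(-60 + y*11)*75 = (-60 - 8*11)*75 = (-60 - 88)*75 = -148*75 = -11100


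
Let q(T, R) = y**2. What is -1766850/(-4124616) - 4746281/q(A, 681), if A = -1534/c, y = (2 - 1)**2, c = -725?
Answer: -3262764131041/687436 ≈ -4.7463e+6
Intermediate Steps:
y = 1 (y = 1**2 = 1)
A = 1534/725 (A = -1534/(-725) = -1534*(-1/725) = 1534/725 ≈ 2.1159)
q(T, R) = 1 (q(T, R) = 1**2 = 1)
-1766850/(-4124616) - 4746281/q(A, 681) = -1766850/(-4124616) - 4746281/1 = -1766850*(-1/4124616) - 4746281*1 = 294475/687436 - 4746281 = -3262764131041/687436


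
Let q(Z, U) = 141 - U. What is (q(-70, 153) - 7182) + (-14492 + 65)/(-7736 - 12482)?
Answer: -145433865/20218 ≈ -7193.3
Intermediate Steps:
(q(-70, 153) - 7182) + (-14492 + 65)/(-7736 - 12482) = ((141 - 1*153) - 7182) + (-14492 + 65)/(-7736 - 12482) = ((141 - 153) - 7182) - 14427/(-20218) = (-12 - 7182) - 14427*(-1/20218) = -7194 + 14427/20218 = -145433865/20218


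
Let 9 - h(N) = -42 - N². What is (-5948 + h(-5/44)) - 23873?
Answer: -57634695/1936 ≈ -29770.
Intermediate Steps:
h(N) = 51 + N² (h(N) = 9 - (-42 - N²) = 9 + (42 + N²) = 51 + N²)
(-5948 + h(-5/44)) - 23873 = (-5948 + (51 + (-5/44)²)) - 23873 = (-5948 + (51 + 25/1936)) - 23873 = (-5948 + 98761/1936) - 23873 = -11416567/1936 - 23873 = -57634695/1936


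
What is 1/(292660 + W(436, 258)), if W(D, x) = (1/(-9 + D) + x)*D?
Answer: 427/172998632 ≈ 2.4682e-6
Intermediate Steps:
W(D, x) = D*(x + 1/(-9 + D)) (W(D, x) = (x + 1/(-9 + D))*D = D*(x + 1/(-9 + D)))
1/(292660 + W(436, 258)) = 1/(292660 + 436*(1 - 9*258 + 436*258)/(-9 + 436)) = 1/(292660 + 436*(1 - 2322 + 112488)/427) = 1/(292660 + 436*(1/427)*110167) = 1/(292660 + 48032812/427) = 1/(172998632/427) = 427/172998632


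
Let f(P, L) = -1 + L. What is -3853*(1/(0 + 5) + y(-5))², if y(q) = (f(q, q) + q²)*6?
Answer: -1256235973/25 ≈ -5.0249e+7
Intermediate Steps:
y(q) = -6 + 6*q + 6*q² (y(q) = ((-1 + q) + q²)*6 = (-1 + q + q²)*6 = -6 + 6*q + 6*q²)
-3853*(1/(0 + 5) + y(-5))² = -3853*(1/(0 + 5) + (-6 + 6*(-5) + 6*(-5)²))² = -3853*(1/5 + (-6 - 30 + 6*25))² = -3853*(⅕ + (-6 - 30 + 150))² = -3853*(⅕ + 114)² = -3853*(571/5)² = -3853*326041/25 = -1256235973/25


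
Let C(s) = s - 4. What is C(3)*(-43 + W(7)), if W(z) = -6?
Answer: 49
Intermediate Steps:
C(s) = -4 + s
C(3)*(-43 + W(7)) = (-4 + 3)*(-43 - 6) = -1*(-49) = 49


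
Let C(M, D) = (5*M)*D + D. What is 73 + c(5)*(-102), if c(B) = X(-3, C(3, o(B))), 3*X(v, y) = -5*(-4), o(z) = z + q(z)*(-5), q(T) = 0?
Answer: -607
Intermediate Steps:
o(z) = z (o(z) = z + 0*(-5) = z + 0 = z)
C(M, D) = D + 5*D*M (C(M, D) = 5*D*M + D = D + 5*D*M)
X(v, y) = 20/3 (X(v, y) = (-5*(-4))/3 = (⅓)*20 = 20/3)
c(B) = 20/3
73 + c(5)*(-102) = 73 + (20/3)*(-102) = 73 - 680 = -607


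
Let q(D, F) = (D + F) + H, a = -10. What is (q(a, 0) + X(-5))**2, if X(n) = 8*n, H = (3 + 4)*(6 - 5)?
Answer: 1849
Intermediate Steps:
H = 7 (H = 7*1 = 7)
q(D, F) = 7 + D + F (q(D, F) = (D + F) + 7 = 7 + D + F)
(q(a, 0) + X(-5))**2 = ((7 - 10 + 0) + 8*(-5))**2 = (-3 - 40)**2 = (-43)**2 = 1849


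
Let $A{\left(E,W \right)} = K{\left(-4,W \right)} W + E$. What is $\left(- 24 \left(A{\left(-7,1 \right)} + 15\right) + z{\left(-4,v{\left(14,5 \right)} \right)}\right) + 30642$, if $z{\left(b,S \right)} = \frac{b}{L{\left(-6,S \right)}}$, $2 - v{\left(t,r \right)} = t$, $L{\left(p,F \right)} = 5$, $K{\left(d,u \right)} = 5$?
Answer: $\frac{151646}{5} \approx 30329.0$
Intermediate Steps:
$v{\left(t,r \right)} = 2 - t$
$A{\left(E,W \right)} = E + 5 W$ ($A{\left(E,W \right)} = 5 W + E = E + 5 W$)
$z{\left(b,S \right)} = \frac{b}{5}$
$\left(- 24 \left(A{\left(-7,1 \right)} + 15\right) + z{\left(-4,v{\left(14,5 \right)} \right)}\right) + 30642 = \left(- 24 \left(\left(-7 + 5 \cdot 1\right) + 15\right) + \frac{1}{5} \left(-4\right)\right) + 30642 = \left(- 24 \left(\left(-7 + 5\right) + 15\right) - \frac{4}{5}\right) + 30642 = \left(- 24 \left(-2 + 15\right) - \frac{4}{5}\right) + 30642 = \left(\left(-24\right) 13 - \frac{4}{5}\right) + 30642 = \left(-312 - \frac{4}{5}\right) + 30642 = - \frac{1564}{5} + 30642 = \frac{151646}{5}$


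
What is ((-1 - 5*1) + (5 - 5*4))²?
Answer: 441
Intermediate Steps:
((-1 - 5*1) + (5 - 5*4))² = ((-1 - 5) + (5 - 20))² = (-6 - 15)² = (-21)² = 441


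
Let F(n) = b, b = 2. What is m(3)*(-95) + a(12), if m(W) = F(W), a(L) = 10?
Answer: -180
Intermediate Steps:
F(n) = 2
m(W) = 2
m(3)*(-95) + a(12) = 2*(-95) + 10 = -190 + 10 = -180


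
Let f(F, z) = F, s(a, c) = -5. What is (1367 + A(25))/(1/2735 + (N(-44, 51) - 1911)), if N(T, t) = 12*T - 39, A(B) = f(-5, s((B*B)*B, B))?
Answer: -3725070/6777329 ≈ -0.54964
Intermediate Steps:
A(B) = -5
N(T, t) = -39 + 12*T
(1367 + A(25))/(1/2735 + (N(-44, 51) - 1911)) = (1367 - 5)/(1/2735 + ((-39 + 12*(-44)) - 1911)) = 1362/(1/2735 + ((-39 - 528) - 1911)) = 1362/(1/2735 + (-567 - 1911)) = 1362/(1/2735 - 2478) = 1362/(-6777329/2735) = 1362*(-2735/6777329) = -3725070/6777329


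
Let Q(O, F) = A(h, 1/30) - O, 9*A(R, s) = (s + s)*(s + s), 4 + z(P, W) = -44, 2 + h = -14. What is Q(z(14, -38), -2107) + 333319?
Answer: 675068176/2025 ≈ 3.3337e+5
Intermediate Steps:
h = -16 (h = -2 - 14 = -16)
z(P, W) = -48 (z(P, W) = -4 - 44 = -48)
A(R, s) = 4*s²/9 (A(R, s) = ((s + s)*(s + s))/9 = ((2*s)*(2*s))/9 = (4*s²)/9 = 4*s²/9)
Q(O, F) = 1/2025 - O (Q(O, F) = 4*(1/30)²/9 - O = (4/9)*(1/900) - O = 1/2025 - O)
Q(z(14, -38), -2107) + 333319 = (1/2025 - 1*(-48)) + 333319 = (1/2025 + 48) + 333319 = 97201/2025 + 333319 = 675068176/2025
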